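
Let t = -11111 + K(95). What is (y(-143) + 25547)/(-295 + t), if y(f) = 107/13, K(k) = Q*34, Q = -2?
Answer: -166109/74581 ≈ -2.2272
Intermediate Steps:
K(k) = -68 (K(k) = -2*34 = -68)
t = -11179 (t = -11111 - 68 = -11179)
y(f) = 107/13 (y(f) = 107*(1/13) = 107/13)
(y(-143) + 25547)/(-295 + t) = (107/13 + 25547)/(-295 - 11179) = (332218/13)/(-11474) = (332218/13)*(-1/11474) = -166109/74581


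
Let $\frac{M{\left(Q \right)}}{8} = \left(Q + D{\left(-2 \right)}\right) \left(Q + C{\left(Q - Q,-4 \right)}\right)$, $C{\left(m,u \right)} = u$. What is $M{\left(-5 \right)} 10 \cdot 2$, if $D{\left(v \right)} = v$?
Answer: $10080$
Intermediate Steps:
$M{\left(Q \right)} = 8 \left(-4 + Q\right) \left(-2 + Q\right)$ ($M{\left(Q \right)} = 8 \left(Q - 2\right) \left(Q - 4\right) = 8 \left(-2 + Q\right) \left(-4 + Q\right) = 8 \left(-4 + Q\right) \left(-2 + Q\right)$)
$M{\left(-5 \right)} 10 \cdot 2 = \left(64 - -240 + 8 \left(-5\right)^{2}\right) 10 \cdot 2 = \left(64 + 240 + 8 \cdot 25\right) 10 \cdot 2 = \left(64 + 240 + 200\right) 10 \cdot 2 = 504 \cdot 10 \cdot 2 = 5040 \cdot 2 = 10080$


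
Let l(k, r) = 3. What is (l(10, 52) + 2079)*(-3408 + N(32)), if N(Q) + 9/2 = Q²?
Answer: -4972857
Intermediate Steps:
N(Q) = -9/2 + Q²
(l(10, 52) + 2079)*(-3408 + N(32)) = (3 + 2079)*(-3408 + (-9/2 + 32²)) = 2082*(-3408 + (-9/2 + 1024)) = 2082*(-3408 + 2039/2) = 2082*(-4777/2) = -4972857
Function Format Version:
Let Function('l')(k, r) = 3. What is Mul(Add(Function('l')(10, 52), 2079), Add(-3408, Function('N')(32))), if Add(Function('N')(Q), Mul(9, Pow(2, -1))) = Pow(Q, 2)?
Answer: -4972857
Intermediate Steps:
Function('N')(Q) = Add(Rational(-9, 2), Pow(Q, 2))
Mul(Add(Function('l')(10, 52), 2079), Add(-3408, Function('N')(32))) = Mul(Add(3, 2079), Add(-3408, Add(Rational(-9, 2), Pow(32, 2)))) = Mul(2082, Add(-3408, Add(Rational(-9, 2), 1024))) = Mul(2082, Add(-3408, Rational(2039, 2))) = Mul(2082, Rational(-4777, 2)) = -4972857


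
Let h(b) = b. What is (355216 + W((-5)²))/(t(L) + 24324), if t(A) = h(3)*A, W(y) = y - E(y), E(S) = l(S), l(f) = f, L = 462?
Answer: 177608/12855 ≈ 13.816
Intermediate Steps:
E(S) = S
W(y) = 0 (W(y) = y - y = 0)
t(A) = 3*A
(355216 + W((-5)²))/(t(L) + 24324) = (355216 + 0)/(3*462 + 24324) = 355216/(1386 + 24324) = 355216/25710 = 355216*(1/25710) = 177608/12855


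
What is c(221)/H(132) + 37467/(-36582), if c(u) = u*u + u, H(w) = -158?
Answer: -300117645/963326 ≈ -311.54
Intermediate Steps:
c(u) = u + u**2 (c(u) = u**2 + u = u + u**2)
c(221)/H(132) + 37467/(-36582) = (221*(1 + 221))/(-158) + 37467/(-36582) = (221*222)*(-1/158) + 37467*(-1/36582) = 49062*(-1/158) - 12489/12194 = -24531/79 - 12489/12194 = -300117645/963326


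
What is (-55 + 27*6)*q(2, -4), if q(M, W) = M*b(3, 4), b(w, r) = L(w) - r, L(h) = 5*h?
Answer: 2354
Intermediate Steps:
b(w, r) = -r + 5*w (b(w, r) = 5*w - r = -r + 5*w)
q(M, W) = 11*M (q(M, W) = M*(-1*4 + 5*3) = M*(-4 + 15) = M*11 = 11*M)
(-55 + 27*6)*q(2, -4) = (-55 + 27*6)*(11*2) = (-55 + 162)*22 = 107*22 = 2354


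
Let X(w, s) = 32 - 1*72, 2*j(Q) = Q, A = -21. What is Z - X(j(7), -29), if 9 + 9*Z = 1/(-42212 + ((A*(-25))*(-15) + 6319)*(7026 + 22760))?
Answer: 16282619027/417503052 ≈ 39.000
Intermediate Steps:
j(Q) = Q/2
X(w, s) = -40 (X(w, s) = 32 - 72 = -40)
Z = -417503053/417503052 (Z = -1 + 1/(9*(-42212 + (-21*(-25)*(-15) + 6319)*(7026 + 22760))) = -1 + 1/(9*(-42212 + (525*(-15) + 6319)*29786)) = -1 + 1/(9*(-42212 + (-7875 + 6319)*29786)) = -1 + 1/(9*(-42212 - 1556*29786)) = -1 + 1/(9*(-42212 - 46347016)) = -1 + (⅑)/(-46389228) = -1 + (⅑)*(-1/46389228) = -1 - 1/417503052 = -417503053/417503052 ≈ -1.0000)
Z - X(j(7), -29) = -417503053/417503052 - 1*(-40) = -417503053/417503052 + 40 = 16282619027/417503052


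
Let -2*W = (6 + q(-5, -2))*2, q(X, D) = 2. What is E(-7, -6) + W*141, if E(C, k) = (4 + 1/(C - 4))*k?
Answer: -12666/11 ≈ -1151.5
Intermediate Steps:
E(C, k) = k*(4 + 1/(-4 + C)) (E(C, k) = (4 + 1/(-4 + C))*k = k*(4 + 1/(-4 + C)))
W = -8 (W = -(6 + 2)*2/2 = -4*2 = -1/2*16 = -8)
E(-7, -6) + W*141 = -6*(-15 + 4*(-7))/(-4 - 7) - 8*141 = -6*(-15 - 28)/(-11) - 1128 = -6*(-1/11)*(-43) - 1128 = -258/11 - 1128 = -12666/11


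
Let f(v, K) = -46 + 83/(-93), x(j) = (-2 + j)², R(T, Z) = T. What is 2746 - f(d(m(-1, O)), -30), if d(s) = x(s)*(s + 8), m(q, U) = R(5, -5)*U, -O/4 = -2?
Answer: 259739/93 ≈ 2792.9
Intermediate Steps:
O = 8 (O = -4*(-2) = 8)
m(q, U) = 5*U
d(s) = (-2 + s)²*(8 + s) (d(s) = (-2 + s)²*(s + 8) = (-2 + s)²*(8 + s))
f(v, K) = -4361/93 (f(v, K) = -46 + 83*(-1/93) = -46 - 83/93 = -4361/93)
2746 - f(d(m(-1, O)), -30) = 2746 - 1*(-4361/93) = 2746 + 4361/93 = 259739/93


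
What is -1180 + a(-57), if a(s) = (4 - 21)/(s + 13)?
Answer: -51903/44 ≈ -1179.6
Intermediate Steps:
a(s) = -17/(13 + s)
-1180 + a(-57) = -1180 - 17/(13 - 57) = -1180 - 17/(-44) = -1180 - 17*(-1/44) = -1180 + 17/44 = -51903/44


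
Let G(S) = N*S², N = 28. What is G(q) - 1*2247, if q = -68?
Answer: 127225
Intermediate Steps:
G(S) = 28*S²
G(q) - 1*2247 = 28*(-68)² - 1*2247 = 28*4624 - 2247 = 129472 - 2247 = 127225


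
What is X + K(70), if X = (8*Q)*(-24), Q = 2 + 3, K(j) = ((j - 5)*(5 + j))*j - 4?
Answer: 340286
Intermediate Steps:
K(j) = -4 + j*(-5 + j)*(5 + j) (K(j) = ((-5 + j)*(5 + j))*j - 4 = j*(-5 + j)*(5 + j) - 4 = -4 + j*(-5 + j)*(5 + j))
Q = 5
X = -960 (X = (8*5)*(-24) = 40*(-24) = -960)
X + K(70) = -960 + (-4 + 70³ - 25*70) = -960 + (-4 + 343000 - 1750) = -960 + 341246 = 340286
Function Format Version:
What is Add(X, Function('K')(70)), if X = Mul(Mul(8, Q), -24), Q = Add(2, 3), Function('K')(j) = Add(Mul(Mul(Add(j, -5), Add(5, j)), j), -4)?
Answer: 340286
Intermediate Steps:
Function('K')(j) = Add(-4, Mul(j, Add(-5, j), Add(5, j))) (Function('K')(j) = Add(Mul(Mul(Add(-5, j), Add(5, j)), j), -4) = Add(Mul(j, Add(-5, j), Add(5, j)), -4) = Add(-4, Mul(j, Add(-5, j), Add(5, j))))
Q = 5
X = -960 (X = Mul(Mul(8, 5), -24) = Mul(40, -24) = -960)
Add(X, Function('K')(70)) = Add(-960, Add(-4, Pow(70, 3), Mul(-25, 70))) = Add(-960, Add(-4, 343000, -1750)) = Add(-960, 341246) = 340286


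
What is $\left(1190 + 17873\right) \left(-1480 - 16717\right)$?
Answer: $-346889411$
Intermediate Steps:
$\left(1190 + 17873\right) \left(-1480 - 16717\right) = 19063 \left(-18197\right) = -346889411$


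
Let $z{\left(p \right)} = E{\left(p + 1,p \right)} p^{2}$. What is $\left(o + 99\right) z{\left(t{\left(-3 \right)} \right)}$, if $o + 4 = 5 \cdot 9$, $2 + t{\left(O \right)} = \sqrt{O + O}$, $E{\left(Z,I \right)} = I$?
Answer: $3920 + 840 i \sqrt{6} \approx 3920.0 + 2057.6 i$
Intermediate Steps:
$t{\left(O \right)} = -2 + \sqrt{2} \sqrt{O}$ ($t{\left(O \right)} = -2 + \sqrt{O + O} = -2 + \sqrt{2 O} = -2 + \sqrt{2} \sqrt{O}$)
$z{\left(p \right)} = p^{3}$ ($z{\left(p \right)} = p p^{2} = p^{3}$)
$o = 41$ ($o = -4 + 5 \cdot 9 = -4 + 45 = 41$)
$\left(o + 99\right) z{\left(t{\left(-3 \right)} \right)} = \left(41 + 99\right) \left(-2 + \sqrt{2} \sqrt{-3}\right)^{3} = 140 \left(-2 + \sqrt{2} i \sqrt{3}\right)^{3} = 140 \left(-2 + i \sqrt{6}\right)^{3}$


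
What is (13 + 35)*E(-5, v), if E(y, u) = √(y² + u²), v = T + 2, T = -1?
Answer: 48*√26 ≈ 244.75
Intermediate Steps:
v = 1 (v = -1 + 2 = 1)
E(y, u) = √(u² + y²)
(13 + 35)*E(-5, v) = (13 + 35)*√(1² + (-5)²) = 48*√(1 + 25) = 48*√26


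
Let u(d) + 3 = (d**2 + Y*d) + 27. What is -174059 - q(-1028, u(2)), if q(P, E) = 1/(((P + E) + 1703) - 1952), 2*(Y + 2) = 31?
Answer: -212700097/1222 ≈ -1.7406e+5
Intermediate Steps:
Y = 27/2 (Y = -2 + (1/2)*31 = -2 + 31/2 = 27/2 ≈ 13.500)
u(d) = 24 + d**2 + 27*d/2 (u(d) = -3 + ((d**2 + 27*d/2) + 27) = -3 + (27 + d**2 + 27*d/2) = 24 + d**2 + 27*d/2)
q(P, E) = 1/(-249 + E + P) (q(P, E) = 1/(((E + P) + 1703) - 1952) = 1/((1703 + E + P) - 1952) = 1/(-249 + E + P))
-174059 - q(-1028, u(2)) = -174059 - 1/(-249 + (24 + 2**2 + (27/2)*2) - 1028) = -174059 - 1/(-249 + (24 + 4 + 27) - 1028) = -174059 - 1/(-249 + 55 - 1028) = -174059 - 1/(-1222) = -174059 - 1*(-1/1222) = -174059 + 1/1222 = -212700097/1222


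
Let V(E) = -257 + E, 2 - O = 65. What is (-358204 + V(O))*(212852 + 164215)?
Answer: -135187569108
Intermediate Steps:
O = -63 (O = 2 - 1*65 = 2 - 65 = -63)
(-358204 + V(O))*(212852 + 164215) = (-358204 + (-257 - 63))*(212852 + 164215) = (-358204 - 320)*377067 = -358524*377067 = -135187569108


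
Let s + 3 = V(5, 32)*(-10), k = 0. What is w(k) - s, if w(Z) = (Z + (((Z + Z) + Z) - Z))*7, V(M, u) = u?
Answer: 323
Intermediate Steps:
s = -323 (s = -3 + 32*(-10) = -3 - 320 = -323)
w(Z) = 21*Z (w(Z) = (Z + ((2*Z + Z) - Z))*7 = (Z + (3*Z - Z))*7 = (Z + 2*Z)*7 = (3*Z)*7 = 21*Z)
w(k) - s = 21*0 - 1*(-323) = 0 + 323 = 323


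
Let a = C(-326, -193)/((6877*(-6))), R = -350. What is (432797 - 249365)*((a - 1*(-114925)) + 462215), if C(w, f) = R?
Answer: 728040110889160/6877 ≈ 1.0587e+11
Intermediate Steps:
C(w, f) = -350
a = 175/20631 (a = -350/(6877*(-6)) = -350/(-41262) = -350*(-1/41262) = 175/20631 ≈ 0.0084824)
(432797 - 249365)*((a - 1*(-114925)) + 462215) = (432797 - 249365)*((175/20631 - 1*(-114925)) + 462215) = 183432*((175/20631 + 114925) + 462215) = 183432*(2371017850/20631 + 462215) = 183432*(11906975515/20631) = 728040110889160/6877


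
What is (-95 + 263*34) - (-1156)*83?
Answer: 104795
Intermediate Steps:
(-95 + 263*34) - (-1156)*83 = (-95 + 8942) - 1*(-95948) = 8847 + 95948 = 104795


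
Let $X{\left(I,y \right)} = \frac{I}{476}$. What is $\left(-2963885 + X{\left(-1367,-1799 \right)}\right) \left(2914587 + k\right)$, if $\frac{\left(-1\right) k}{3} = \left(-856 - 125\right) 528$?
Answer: $- \frac{6304194589453857}{476} \approx -1.3244 \cdot 10^{13}$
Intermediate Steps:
$X{\left(I,y \right)} = \frac{I}{476}$ ($X{\left(I,y \right)} = I \frac{1}{476} = \frac{I}{476}$)
$k = 1553904$ ($k = - 3 \left(-856 - 125\right) 528 = - 3 \left(\left(-981\right) 528\right) = \left(-3\right) \left(-517968\right) = 1553904$)
$\left(-2963885 + X{\left(-1367,-1799 \right)}\right) \left(2914587 + k\right) = \left(-2963885 + \frac{1}{476} \left(-1367\right)\right) \left(2914587 + 1553904\right) = \left(-2963885 - \frac{1367}{476}\right) 4468491 = \left(- \frac{1410810627}{476}\right) 4468491 = - \frac{6304194589453857}{476}$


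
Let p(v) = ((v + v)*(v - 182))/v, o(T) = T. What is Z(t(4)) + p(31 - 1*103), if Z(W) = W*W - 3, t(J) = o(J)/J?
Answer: -510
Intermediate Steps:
t(J) = 1 (t(J) = J/J = 1)
p(v) = -364 + 2*v (p(v) = ((2*v)*(-182 + v))/v = (2*v*(-182 + v))/v = -364 + 2*v)
Z(W) = -3 + W² (Z(W) = W² - 3 = -3 + W²)
Z(t(4)) + p(31 - 1*103) = (-3 + 1²) + (-364 + 2*(31 - 1*103)) = (-3 + 1) + (-364 + 2*(31 - 103)) = -2 + (-364 + 2*(-72)) = -2 + (-364 - 144) = -2 - 508 = -510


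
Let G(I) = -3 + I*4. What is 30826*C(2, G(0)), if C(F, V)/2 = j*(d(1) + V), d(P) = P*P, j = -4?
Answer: 493216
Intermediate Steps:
G(I) = -3 + 4*I
d(P) = P**2
C(F, V) = -8 - 8*V (C(F, V) = 2*(-4*(1**2 + V)) = 2*(-4*(1 + V)) = 2*(-4 - 4*V) = -8 - 8*V)
30826*C(2, G(0)) = 30826*(-8 - 8*(-3 + 4*0)) = 30826*(-8 - 8*(-3 + 0)) = 30826*(-8 - 8*(-3)) = 30826*(-8 + 24) = 30826*16 = 493216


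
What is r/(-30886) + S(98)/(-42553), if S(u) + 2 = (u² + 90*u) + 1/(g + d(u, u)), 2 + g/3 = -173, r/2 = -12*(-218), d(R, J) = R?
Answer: -169010681195/280601333033 ≈ -0.60232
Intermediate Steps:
r = 5232 (r = 2*(-12*(-218)) = 2*2616 = 5232)
g = -525 (g = -6 + 3*(-173) = -6 - 519 = -525)
S(u) = -2 + u² + 1/(-525 + u) + 90*u (S(u) = -2 + ((u² + 90*u) + 1/(-525 + u)) = -2 + (u² + 1/(-525 + u) + 90*u) = -2 + u² + 1/(-525 + u) + 90*u)
r/(-30886) + S(98)/(-42553) = 5232/(-30886) + ((1051 + 98³ - 47252*98 - 435*98²)/(-525 + 98))/(-42553) = 5232*(-1/30886) + ((1051 + 941192 - 4630696 - 435*9604)/(-427))*(-1/42553) = -2616/15443 - (1051 + 941192 - 4630696 - 4177740)/427*(-1/42553) = -2616/15443 - 1/427*(-7866193)*(-1/42553) = -2616/15443 + (7866193/427)*(-1/42553) = -2616/15443 - 7866193/18170131 = -169010681195/280601333033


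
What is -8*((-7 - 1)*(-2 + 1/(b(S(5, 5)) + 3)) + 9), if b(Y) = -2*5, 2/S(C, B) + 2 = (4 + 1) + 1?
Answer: -1464/7 ≈ -209.14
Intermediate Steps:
S(C, B) = ½ (S(C, B) = 2/(-2 + ((4 + 1) + 1)) = 2/(-2 + (5 + 1)) = 2/(-2 + 6) = 2/4 = 2*(¼) = ½)
b(Y) = -10
-8*((-7 - 1)*(-2 + 1/(b(S(5, 5)) + 3)) + 9) = -8*((-7 - 1)*(-2 + 1/(-10 + 3)) + 9) = -8*(-8*(-2 + 1/(-7)) + 9) = -8*(-8*(-2 - ⅐) + 9) = -8*(-8*(-15/7) + 9) = -8*(120/7 + 9) = -8*183/7 = -1464/7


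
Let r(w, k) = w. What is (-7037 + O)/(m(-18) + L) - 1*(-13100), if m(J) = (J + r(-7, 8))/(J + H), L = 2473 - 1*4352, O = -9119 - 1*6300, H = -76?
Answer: 2315583964/176601 ≈ 13112.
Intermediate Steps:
O = -15419 (O = -9119 - 6300 = -15419)
L = -1879 (L = 2473 - 4352 = -1879)
m(J) = (-7 + J)/(-76 + J) (m(J) = (J - 7)/(J - 76) = (-7 + J)/(-76 + J))
(-7037 + O)/(m(-18) + L) - 1*(-13100) = (-7037 - 15419)/((-7 - 18)/(-76 - 18) - 1879) - 1*(-13100) = -22456/(-25/(-94) - 1879) + 13100 = -22456/(-1/94*(-25) - 1879) + 13100 = -22456/(25/94 - 1879) + 13100 = -22456/(-176601/94) + 13100 = -22456*(-94/176601) + 13100 = 2110864/176601 + 13100 = 2315583964/176601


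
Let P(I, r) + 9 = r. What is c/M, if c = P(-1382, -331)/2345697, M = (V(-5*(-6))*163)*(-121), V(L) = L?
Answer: 34/138792545793 ≈ 2.4497e-10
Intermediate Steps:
P(I, r) = -9 + r
M = -591690 (M = (-5*(-6)*163)*(-121) = (30*163)*(-121) = 4890*(-121) = -591690)
c = -340/2345697 (c = (-9 - 331)/2345697 = -340*1/2345697 = -340/2345697 ≈ -0.00014495)
c/M = -340/2345697/(-591690) = -340/2345697*(-1/591690) = 34/138792545793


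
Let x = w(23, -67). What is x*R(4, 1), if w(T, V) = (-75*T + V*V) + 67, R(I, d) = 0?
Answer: 0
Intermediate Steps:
w(T, V) = 67 + V² - 75*T (w(T, V) = (-75*T + V²) + 67 = (V² - 75*T) + 67 = 67 + V² - 75*T)
x = 2831 (x = 67 + (-67)² - 75*23 = 67 + 4489 - 1725 = 2831)
x*R(4, 1) = 2831*0 = 0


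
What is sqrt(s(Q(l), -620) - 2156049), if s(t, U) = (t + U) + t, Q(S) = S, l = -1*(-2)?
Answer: I*sqrt(2156665) ≈ 1468.6*I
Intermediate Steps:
l = 2
s(t, U) = U + 2*t (s(t, U) = (U + t) + t = U + 2*t)
sqrt(s(Q(l), -620) - 2156049) = sqrt((-620 + 2*2) - 2156049) = sqrt((-620 + 4) - 2156049) = sqrt(-616 - 2156049) = sqrt(-2156665) = I*sqrt(2156665)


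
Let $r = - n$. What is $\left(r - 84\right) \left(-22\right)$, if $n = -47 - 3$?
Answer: $748$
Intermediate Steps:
$n = -50$ ($n = -47 - 3 = -50$)
$r = 50$ ($r = \left(-1\right) \left(-50\right) = 50$)
$\left(r - 84\right) \left(-22\right) = \left(50 - 84\right) \left(-22\right) = \left(-34\right) \left(-22\right) = 748$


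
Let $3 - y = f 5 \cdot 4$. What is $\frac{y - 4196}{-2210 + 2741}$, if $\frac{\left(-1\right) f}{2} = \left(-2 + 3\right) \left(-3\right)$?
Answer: $- \frac{4313}{531} \approx -8.1224$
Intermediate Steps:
$f = 6$ ($f = - 2 \left(-2 + 3\right) \left(-3\right) = - 2 \cdot 1 \left(-3\right) = \left(-2\right) \left(-3\right) = 6$)
$y = -117$ ($y = 3 - 6 \cdot 5 \cdot 4 = 3 - 30 \cdot 4 = 3 - 120 = -117$)
$\frac{y - 4196}{-2210 + 2741} = \frac{-117 - 4196}{-2210 + 2741} = - \frac{4313}{531}$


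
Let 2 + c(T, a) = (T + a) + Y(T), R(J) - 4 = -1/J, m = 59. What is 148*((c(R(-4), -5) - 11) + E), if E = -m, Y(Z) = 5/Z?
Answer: -180079/17 ≈ -10593.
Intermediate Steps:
E = -59 (E = -1*59 = -59)
R(J) = 4 - 1/J
c(T, a) = -2 + T + a + 5/T (c(T, a) = -2 + ((T + a) + 5/T) = -2 + (T + a + 5/T) = -2 + T + a + 5/T)
148*((c(R(-4), -5) - 11) + E) = 148*(((-2 + (4 - 1/(-4)) - 5 + 5/(4 - 1/(-4))) - 11) - 59) = 148*(((-2 + (4 - 1*(-¼)) - 5 + 5/(4 - 1*(-¼))) - 11) - 59) = 148*(((-2 + (4 + ¼) - 5 + 5/(4 + ¼)) - 11) - 59) = 148*(((-2 + 17/4 - 5 + 5/(17/4)) - 11) - 59) = 148*(((-2 + 17/4 - 5 + 5*(4/17)) - 11) - 59) = 148*(((-2 + 17/4 - 5 + 20/17) - 11) - 59) = 148*((-107/68 - 11) - 59) = 148*(-855/68 - 59) = 148*(-4867/68) = -180079/17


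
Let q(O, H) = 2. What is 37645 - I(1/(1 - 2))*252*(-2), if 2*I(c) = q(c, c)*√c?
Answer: 37645 + 504*I ≈ 37645.0 + 504.0*I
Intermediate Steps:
I(c) = √c (I(c) = (2*√c)/2 = √c)
37645 - I(1/(1 - 2))*252*(-2) = 37645 - √(1/(1 - 2))*252*(-2) = 37645 - √(1/(-1))*(-504) = 37645 - √(-1)*(-504) = 37645 - I*(-504) = 37645 - (-504)*I = 37645 + 504*I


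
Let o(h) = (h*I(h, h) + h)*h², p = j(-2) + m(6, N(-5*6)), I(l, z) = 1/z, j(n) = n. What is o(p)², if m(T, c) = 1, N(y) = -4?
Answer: 0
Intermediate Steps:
p = -1 (p = -2 + 1 = -1)
o(h) = h²*(1 + h) (o(h) = (h/h + h)*h² = (1 + h)*h² = h²*(1 + h))
o(p)² = ((-1)²*(1 - 1))² = (1*0)² = 0² = 0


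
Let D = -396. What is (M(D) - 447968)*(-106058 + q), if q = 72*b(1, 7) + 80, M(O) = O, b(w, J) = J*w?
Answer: 47290744536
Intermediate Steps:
q = 584 (q = 72*(7*1) + 80 = 72*7 + 80 = 504 + 80 = 584)
(M(D) - 447968)*(-106058 + q) = (-396 - 447968)*(-106058 + 584) = -448364*(-105474) = 47290744536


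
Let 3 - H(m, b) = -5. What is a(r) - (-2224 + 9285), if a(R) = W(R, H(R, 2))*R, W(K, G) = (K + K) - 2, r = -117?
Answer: 20551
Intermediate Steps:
H(m, b) = 8 (H(m, b) = 3 - 1*(-5) = 3 + 5 = 8)
W(K, G) = -2 + 2*K (W(K, G) = 2*K - 2 = -2 + 2*K)
a(R) = R*(-2 + 2*R) (a(R) = (-2 + 2*R)*R = R*(-2 + 2*R))
a(r) - (-2224 + 9285) = 2*(-117)*(-1 - 117) - (-2224 + 9285) = 2*(-117)*(-118) - 1*7061 = 27612 - 7061 = 20551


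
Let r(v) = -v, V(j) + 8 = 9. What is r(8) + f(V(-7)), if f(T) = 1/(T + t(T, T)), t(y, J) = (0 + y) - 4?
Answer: -17/2 ≈ -8.5000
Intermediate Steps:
V(j) = 1 (V(j) = -8 + 9 = 1)
t(y, J) = -4 + y (t(y, J) = y - 4 = -4 + y)
f(T) = 1/(-4 + 2*T) (f(T) = 1/(T + (-4 + T)) = 1/(-4 + 2*T))
r(8) + f(V(-7)) = -1*8 + 1/(2*(-2 + 1)) = -8 + (½)/(-1) = -8 + (½)*(-1) = -8 - ½ = -17/2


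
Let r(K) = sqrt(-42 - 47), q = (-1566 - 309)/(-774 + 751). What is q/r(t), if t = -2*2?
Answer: -1875*I*sqrt(89)/2047 ≈ -8.6413*I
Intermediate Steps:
t = -4
q = 1875/23 (q = -1875/(-23) = -1875*(-1/23) = 1875/23 ≈ 81.522)
r(K) = I*sqrt(89) (r(K) = sqrt(-89) = I*sqrt(89))
q/r(t) = 1875/(23*((I*sqrt(89)))) = 1875*(-I*sqrt(89)/89)/23 = -1875*I*sqrt(89)/2047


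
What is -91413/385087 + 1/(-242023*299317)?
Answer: -6622103824960270/27896317761086317 ≈ -0.23738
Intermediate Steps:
-91413/385087 + 1/(-242023*299317) = -91413*1/385087 - 1/242023*1/299317 = -91413/385087 - 1/72441598291 = -6622103824960270/27896317761086317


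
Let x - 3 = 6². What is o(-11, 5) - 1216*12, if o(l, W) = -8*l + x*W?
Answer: -14309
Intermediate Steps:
x = 39 (x = 3 + 6² = 3 + 36 = 39)
o(l, W) = -8*l + 39*W
o(-11, 5) - 1216*12 = (-8*(-11) + 39*5) - 1216*12 = (88 + 195) - 152*96 = 283 - 14592 = -14309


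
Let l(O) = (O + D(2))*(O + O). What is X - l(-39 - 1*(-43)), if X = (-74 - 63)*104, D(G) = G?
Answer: -14296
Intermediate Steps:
l(O) = 2*O*(2 + O) (l(O) = (O + 2)*(O + O) = (2 + O)*(2*O) = 2*O*(2 + O))
X = -14248 (X = -137*104 = -14248)
X - l(-39 - 1*(-43)) = -14248 - 2*(-39 - 1*(-43))*(2 + (-39 - 1*(-43))) = -14248 - 2*(-39 + 43)*(2 + (-39 + 43)) = -14248 - 2*4*(2 + 4) = -14248 - 2*4*6 = -14248 - 1*48 = -14248 - 48 = -14296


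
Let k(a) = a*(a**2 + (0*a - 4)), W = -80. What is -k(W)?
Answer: 511680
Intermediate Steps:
k(a) = a*(-4 + a**2) (k(a) = a*(a**2 + (0 - 4)) = a*(a**2 - 4) = a*(-4 + a**2))
-k(W) = -(-80)*(-4 + (-80)**2) = -(-80)*(-4 + 6400) = -(-80)*6396 = -1*(-511680) = 511680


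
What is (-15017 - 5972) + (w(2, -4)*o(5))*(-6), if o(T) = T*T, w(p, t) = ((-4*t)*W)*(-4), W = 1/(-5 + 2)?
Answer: -24189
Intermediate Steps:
W = -⅓ (W = 1/(-3) = -⅓ ≈ -0.33333)
w(p, t) = -16*t/3 (w(p, t) = (-4*t*(-⅓))*(-4) = (4*t/3)*(-4) = -16*t/3)
o(T) = T²
(-15017 - 5972) + (w(2, -4)*o(5))*(-6) = (-15017 - 5972) + (-16/3*(-4)*5²)*(-6) = -20989 + ((64/3)*25)*(-6) = -20989 + (1600/3)*(-6) = -20989 - 3200 = -24189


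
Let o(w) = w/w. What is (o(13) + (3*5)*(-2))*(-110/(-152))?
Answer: -1595/76 ≈ -20.987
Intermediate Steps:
o(w) = 1
(o(13) + (3*5)*(-2))*(-110/(-152)) = (1 + (3*5)*(-2))*(-110/(-152)) = (1 + 15*(-2))*(-110*(-1/152)) = (1 - 30)*(55/76) = -29*55/76 = -1595/76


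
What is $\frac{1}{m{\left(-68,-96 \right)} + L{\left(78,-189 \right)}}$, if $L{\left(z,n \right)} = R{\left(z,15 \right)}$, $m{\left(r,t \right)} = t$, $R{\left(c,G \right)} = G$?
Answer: $- \frac{1}{81} \approx -0.012346$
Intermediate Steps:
$L{\left(z,n \right)} = 15$
$\frac{1}{m{\left(-68,-96 \right)} + L{\left(78,-189 \right)}} = \frac{1}{-96 + 15} = \frac{1}{-81} = - \frac{1}{81}$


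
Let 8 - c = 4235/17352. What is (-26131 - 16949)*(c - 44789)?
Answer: 1394794243865/723 ≈ 1.9292e+9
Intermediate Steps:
c = 134581/17352 (c = 8 - 4235/17352 = 134581/17352 ≈ 7.7559)
(-26131 - 16949)*(c - 44789) = (-26131 - 16949)*(134581/17352 - 44789) = -43080*(-777044147/17352) = 1394794243865/723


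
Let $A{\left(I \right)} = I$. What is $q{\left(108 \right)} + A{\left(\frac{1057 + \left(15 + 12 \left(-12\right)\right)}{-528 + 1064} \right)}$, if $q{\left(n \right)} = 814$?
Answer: $\frac{54654}{67} \approx 815.73$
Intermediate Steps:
$q{\left(108 \right)} + A{\left(\frac{1057 + \left(15 + 12 \left(-12\right)\right)}{-528 + 1064} \right)} = 814 + \frac{1057 + \left(15 + 12 \left(-12\right)\right)}{-528 + 1064} = 814 + \frac{1057 + \left(15 - 144\right)}{536} = 814 + \left(1057 - 129\right) \frac{1}{536} = 814 + 928 \cdot \frac{1}{536} = 814 + \frac{116}{67} = \frac{54654}{67}$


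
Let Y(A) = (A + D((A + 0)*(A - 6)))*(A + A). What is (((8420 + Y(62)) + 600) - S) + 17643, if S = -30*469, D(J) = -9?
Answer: 47305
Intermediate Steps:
Y(A) = 2*A*(-9 + A) (Y(A) = (A - 9)*(A + A) = (-9 + A)*(2*A) = 2*A*(-9 + A))
S = -14070
(((8420 + Y(62)) + 600) - S) + 17643 = (((8420 + 2*62*(-9 + 62)) + 600) - 1*(-14070)) + 17643 = (((8420 + 2*62*53) + 600) + 14070) + 17643 = (((8420 + 6572) + 600) + 14070) + 17643 = ((14992 + 600) + 14070) + 17643 = (15592 + 14070) + 17643 = 29662 + 17643 = 47305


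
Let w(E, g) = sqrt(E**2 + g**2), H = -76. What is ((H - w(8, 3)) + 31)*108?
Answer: -4860 - 108*sqrt(73) ≈ -5782.8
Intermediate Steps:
((H - w(8, 3)) + 31)*108 = ((-76 - sqrt(8**2 + 3**2)) + 31)*108 = ((-76 - sqrt(64 + 9)) + 31)*108 = ((-76 - sqrt(73)) + 31)*108 = (-45 - sqrt(73))*108 = -4860 - 108*sqrt(73)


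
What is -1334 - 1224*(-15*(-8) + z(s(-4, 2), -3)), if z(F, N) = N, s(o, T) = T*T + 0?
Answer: -144542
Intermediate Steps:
s(o, T) = T**2 (s(o, T) = T**2 + 0 = T**2)
-1334 - 1224*(-15*(-8) + z(s(-4, 2), -3)) = -1334 - 1224*(-15*(-8) - 3) = -1334 - 1224*(120 - 3) = -1334 - 1224*117 = -1334 - 143208 = -144542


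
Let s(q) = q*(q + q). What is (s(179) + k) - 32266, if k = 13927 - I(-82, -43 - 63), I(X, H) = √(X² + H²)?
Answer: 45743 - 2*√4490 ≈ 45609.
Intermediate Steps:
s(q) = 2*q² (s(q) = q*(2*q) = 2*q²)
I(X, H) = √(H² + X²)
k = 13927 - 2*√4490 (k = 13927 - √((-43 - 63)² + (-82)²) = 13927 - √((-106)² + 6724) = 13927 - √(11236 + 6724) = 13927 - √17960 = 13927 - 2*√4490 ≈ 13793.)
(s(179) + k) - 32266 = (2*179² + (13927 - 2*√4490)) - 32266 = (2*32041 + (13927 - 2*√4490)) - 32266 = (64082 + (13927 - 2*√4490)) - 32266 = (78009 - 2*√4490) - 32266 = 45743 - 2*√4490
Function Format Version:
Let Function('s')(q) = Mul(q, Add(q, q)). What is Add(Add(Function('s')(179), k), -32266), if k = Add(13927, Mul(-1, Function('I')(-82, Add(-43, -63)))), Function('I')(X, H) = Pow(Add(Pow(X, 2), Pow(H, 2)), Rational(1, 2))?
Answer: Add(45743, Mul(-2, Pow(4490, Rational(1, 2)))) ≈ 45609.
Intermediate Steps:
Function('s')(q) = Mul(2, Pow(q, 2)) (Function('s')(q) = Mul(q, Mul(2, q)) = Mul(2, Pow(q, 2)))
Function('I')(X, H) = Pow(Add(Pow(H, 2), Pow(X, 2)), Rational(1, 2))
k = Add(13927, Mul(-2, Pow(4490, Rational(1, 2)))) (k = Add(13927, Mul(-1, Pow(Add(Pow(Add(-43, -63), 2), Pow(-82, 2)), Rational(1, 2)))) = Add(13927, Mul(-1, Pow(Add(Pow(-106, 2), 6724), Rational(1, 2)))) = Add(13927, Mul(-1, Pow(Add(11236, 6724), Rational(1, 2)))) = Add(13927, Mul(-1, Pow(17960, Rational(1, 2)))) = Add(13927, Mul(-1, Mul(2, Pow(4490, Rational(1, 2))))) = Add(13927, Mul(-2, Pow(4490, Rational(1, 2)))) ≈ 13793.)
Add(Add(Function('s')(179), k), -32266) = Add(Add(Mul(2, Pow(179, 2)), Add(13927, Mul(-2, Pow(4490, Rational(1, 2))))), -32266) = Add(Add(Mul(2, 32041), Add(13927, Mul(-2, Pow(4490, Rational(1, 2))))), -32266) = Add(Add(64082, Add(13927, Mul(-2, Pow(4490, Rational(1, 2))))), -32266) = Add(Add(78009, Mul(-2, Pow(4490, Rational(1, 2)))), -32266) = Add(45743, Mul(-2, Pow(4490, Rational(1, 2))))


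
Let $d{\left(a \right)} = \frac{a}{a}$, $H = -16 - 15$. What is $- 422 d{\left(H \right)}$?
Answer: $-422$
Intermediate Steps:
$H = -31$ ($H = -16 - 15 = -31$)
$d{\left(a \right)} = 1$
$- 422 d{\left(H \right)} = \left(-422\right) 1 = -422$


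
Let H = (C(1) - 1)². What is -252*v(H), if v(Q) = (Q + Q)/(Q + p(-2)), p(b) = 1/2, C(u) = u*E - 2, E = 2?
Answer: -336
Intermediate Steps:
C(u) = -2 + 2*u (C(u) = u*2 - 2 = 2*u - 2 = -2 + 2*u)
p(b) = ½
H = 1 (H = ((-2 + 2*1) - 1)² = ((-2 + 2) - 1)² = (0 - 1)² = (-1)² = 1)
v(Q) = 2*Q/(½ + Q) (v(Q) = (Q + Q)/(Q + ½) = (2*Q)/(½ + Q) = 2*Q/(½ + Q))
-252*v(H) = -1008/(1 + 2*1) = -1008/(1 + 2) = -1008/3 = -252*4/3 = -336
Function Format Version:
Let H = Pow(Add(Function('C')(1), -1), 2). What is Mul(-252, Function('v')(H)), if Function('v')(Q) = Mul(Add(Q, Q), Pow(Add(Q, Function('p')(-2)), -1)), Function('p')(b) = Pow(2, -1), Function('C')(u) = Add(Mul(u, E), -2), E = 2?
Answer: -336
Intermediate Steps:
Function('C')(u) = Add(-2, Mul(2, u)) (Function('C')(u) = Add(Mul(u, 2), -2) = Add(Mul(2, u), -2) = Add(-2, Mul(2, u)))
Function('p')(b) = Rational(1, 2)
H = 1 (H = Pow(Add(Add(-2, Mul(2, 1)), -1), 2) = Pow(Add(Add(-2, 2), -1), 2) = Pow(Add(0, -1), 2) = Pow(-1, 2) = 1)
Function('v')(Q) = Mul(2, Q, Pow(Add(Rational(1, 2), Q), -1)) (Function('v')(Q) = Mul(Add(Q, Q), Pow(Add(Q, Rational(1, 2)), -1)) = Mul(Mul(2, Q), Pow(Add(Rational(1, 2), Q), -1)) = Mul(2, Q, Pow(Add(Rational(1, 2), Q), -1)))
Mul(-252, Function('v')(H)) = Mul(-252, Mul(4, 1, Pow(Add(1, Mul(2, 1)), -1))) = Mul(-252, Mul(4, 1, Pow(Add(1, 2), -1))) = Mul(-252, Mul(4, 1, Pow(3, -1))) = Mul(-252, Mul(4, 1, Rational(1, 3))) = Mul(-252, Rational(4, 3)) = -336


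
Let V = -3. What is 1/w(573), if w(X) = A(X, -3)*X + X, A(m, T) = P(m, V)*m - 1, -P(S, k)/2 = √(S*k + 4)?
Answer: I*√35/160881210 ≈ 3.6773e-8*I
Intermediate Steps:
P(S, k) = -2*√(4 + S*k) (P(S, k) = -2*√(S*k + 4) = -2*√(4 + S*k))
A(m, T) = -1 - 2*m*√(4 - 3*m) (A(m, T) = (-2*√(4 + m*(-3)))*m - 1 = (-2*√(4 - 3*m))*m - 1 = -2*m*√(4 - 3*m) - 1 = -1 - 2*m*√(4 - 3*m))
w(X) = X + X*(-1 - 2*X*√(4 - 3*X)) (w(X) = (-1 - 2*X*√(4 - 3*X))*X + X = X*(-1 - 2*X*√(4 - 3*X)) + X = X + X*(-1 - 2*X*√(4 - 3*X)))
1/w(573) = 1/(-2*573²*√(4 - 3*573)) = 1/(-2*328329*√(4 - 1719)) = 1/(-2*328329*√(-1715)) = 1/(-2*328329*7*I*√35) = 1/(-4596606*I*√35) = I*√35/160881210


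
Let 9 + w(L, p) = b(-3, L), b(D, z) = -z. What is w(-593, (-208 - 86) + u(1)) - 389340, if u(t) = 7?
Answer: -388756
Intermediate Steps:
w(L, p) = -9 - L
w(-593, (-208 - 86) + u(1)) - 389340 = (-9 - 1*(-593)) - 389340 = (-9 + 593) - 389340 = 584 - 389340 = -388756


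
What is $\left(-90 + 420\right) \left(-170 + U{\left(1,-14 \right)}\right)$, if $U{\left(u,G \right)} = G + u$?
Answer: $-60390$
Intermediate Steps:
$\left(-90 + 420\right) \left(-170 + U{\left(1,-14 \right)}\right) = \left(-90 + 420\right) \left(-170 + \left(-14 + 1\right)\right) = 330 \left(-170 - 13\right) = 330 \left(-183\right) = -60390$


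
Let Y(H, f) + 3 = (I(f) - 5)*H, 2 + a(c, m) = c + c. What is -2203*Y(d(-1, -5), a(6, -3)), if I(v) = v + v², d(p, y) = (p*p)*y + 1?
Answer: 931869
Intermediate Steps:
a(c, m) = -2 + 2*c (a(c, m) = -2 + (c + c) = -2 + 2*c)
d(p, y) = 1 + y*p² (d(p, y) = p²*y + 1 = y*p² + 1 = 1 + y*p²)
Y(H, f) = -3 + H*(-5 + f*(1 + f)) (Y(H, f) = -3 + (f*(1 + f) - 5)*H = -3 + (-5 + f*(1 + f))*H = -3 + H*(-5 + f*(1 + f)))
-2203*Y(d(-1, -5), a(6, -3)) = -2203*(-3 - 5*(1 - 5*(-1)²) + (1 - 5*(-1)²)*(-2 + 2*6)*(1 + (-2 + 2*6))) = -2203*(-3 - 5*(1 - 5*1) + (1 - 5*1)*(-2 + 12)*(1 + (-2 + 12))) = -2203*(-3 - 5*(1 - 5) + (1 - 5)*10*(1 + 10)) = -2203*(-3 - 5*(-4) - 4*10*11) = -2203*(-3 + 20 - 440) = -2203*(-423) = 931869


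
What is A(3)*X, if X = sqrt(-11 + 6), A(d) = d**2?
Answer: 9*I*sqrt(5) ≈ 20.125*I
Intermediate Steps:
X = I*sqrt(5) (X = sqrt(-5) = I*sqrt(5) ≈ 2.2361*I)
A(3)*X = 3**2*(I*sqrt(5)) = 9*(I*sqrt(5)) = 9*I*sqrt(5)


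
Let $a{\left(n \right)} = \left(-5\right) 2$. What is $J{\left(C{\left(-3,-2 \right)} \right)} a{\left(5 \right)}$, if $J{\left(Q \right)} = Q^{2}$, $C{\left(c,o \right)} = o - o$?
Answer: $0$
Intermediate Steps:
$C{\left(c,o \right)} = 0$
$a{\left(n \right)} = -10$
$J{\left(C{\left(-3,-2 \right)} \right)} a{\left(5 \right)} = 0^{2} \left(-10\right) = 0 \left(-10\right) = 0$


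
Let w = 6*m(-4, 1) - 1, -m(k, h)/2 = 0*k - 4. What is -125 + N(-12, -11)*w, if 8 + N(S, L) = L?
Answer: -1018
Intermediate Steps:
m(k, h) = 8 (m(k, h) = -2*(0*k - 4) = -2*(0 - 4) = -2*(-4) = 8)
N(S, L) = -8 + L
w = 47 (w = 6*8 - 1 = 48 - 1 = 47)
-125 + N(-12, -11)*w = -125 + (-8 - 11)*47 = -125 - 19*47 = -125 - 893 = -1018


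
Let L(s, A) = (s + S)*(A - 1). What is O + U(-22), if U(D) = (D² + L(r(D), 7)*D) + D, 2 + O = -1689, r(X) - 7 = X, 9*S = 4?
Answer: 2077/3 ≈ 692.33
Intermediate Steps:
S = 4/9 (S = (⅑)*4 = 4/9 ≈ 0.44444)
r(X) = 7 + X
O = -1691 (O = -2 - 1689 = -1691)
L(s, A) = (-1 + A)*(4/9 + s) (L(s, A) = (s + 4/9)*(A - 1) = (4/9 + s)*(-1 + A) = (-1 + A)*(4/9 + s))
U(D) = D + D² + D*(134/3 + 6*D) (U(D) = (D² + (-4/9 - (7 + D) + (4/9)*7 + 7*(7 + D))*D) + D = (D² + (-4/9 + (-7 - D) + 28/9 + (49 + 7*D))*D) + D = (D² + (134/3 + 6*D)*D) + D = (D² + D*(134/3 + 6*D)) + D = D + D² + D*(134/3 + 6*D))
O + U(-22) = -1691 + (⅓)*(-22)*(137 + 21*(-22)) = -1691 + (⅓)*(-22)*(137 - 462) = -1691 + (⅓)*(-22)*(-325) = -1691 + 7150/3 = 2077/3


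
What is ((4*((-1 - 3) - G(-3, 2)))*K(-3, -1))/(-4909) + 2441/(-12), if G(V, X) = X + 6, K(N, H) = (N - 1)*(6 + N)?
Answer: -11989781/58908 ≈ -203.53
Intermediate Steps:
K(N, H) = (-1 + N)*(6 + N)
G(V, X) = 6 + X
((4*((-1 - 3) - G(-3, 2)))*K(-3, -1))/(-4909) + 2441/(-12) = ((4*((-1 - 3) - (6 + 2)))*(-6 + (-3)² + 5*(-3)))/(-4909) + 2441/(-12) = ((4*(-4 - 1*8))*(-6 + 9 - 15))*(-1/4909) + 2441*(-1/12) = ((4*(-4 - 8))*(-12))*(-1/4909) - 2441/12 = ((4*(-12))*(-12))*(-1/4909) - 2441/12 = -48*(-12)*(-1/4909) - 2441/12 = 576*(-1/4909) - 2441/12 = -576/4909 - 2441/12 = -11989781/58908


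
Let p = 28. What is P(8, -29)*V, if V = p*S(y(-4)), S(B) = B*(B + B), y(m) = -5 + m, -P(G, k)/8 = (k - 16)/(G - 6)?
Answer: 816480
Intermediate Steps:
P(G, k) = -8*(-16 + k)/(-6 + G) (P(G, k) = -8*(k - 16)/(G - 6) = -8*(-16 + k)/(-6 + G))
S(B) = 2*B**2 (S(B) = B*(2*B) = 2*B**2)
V = 4536 (V = 28*(2*(-5 - 4)**2) = 28*(2*(-9)**2) = 28*(2*81) = 28*162 = 4536)
P(8, -29)*V = (8*(16 - 1*(-29))/(-6 + 8))*4536 = (8*(16 + 29)/2)*4536 = (8*(1/2)*45)*4536 = 180*4536 = 816480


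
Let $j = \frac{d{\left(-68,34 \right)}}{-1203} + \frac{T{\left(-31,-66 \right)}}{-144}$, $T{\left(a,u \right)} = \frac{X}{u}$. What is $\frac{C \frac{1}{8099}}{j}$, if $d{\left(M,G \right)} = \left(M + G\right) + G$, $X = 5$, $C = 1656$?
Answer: $\frac{15738624}{40495} \approx 388.66$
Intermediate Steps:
$d{\left(M,G \right)} = M + 2 G$ ($d{\left(M,G \right)} = \left(G + M\right) + G = M + 2 G$)
$T{\left(a,u \right)} = \frac{5}{u}$
$j = \frac{5}{9504}$ ($j = \frac{-68 + 2 \cdot 34}{-1203} + \frac{5 \frac{1}{-66}}{-144} = \left(-68 + 68\right) \left(- \frac{1}{1203}\right) + 5 \left(- \frac{1}{66}\right) \left(- \frac{1}{144}\right) = 0 \left(- \frac{1}{1203}\right) - - \frac{5}{9504} = 0 + \frac{5}{9504} = \frac{5}{9504} \approx 0.00052609$)
$\frac{C \frac{1}{8099}}{j} = \frac{1656 \cdot \frac{1}{8099}}{\frac{5}{9504}} = 1656 \cdot \frac{1}{8099} \cdot \frac{9504}{5} = \frac{1656}{8099} \cdot \frac{9504}{5} = \frac{15738624}{40495}$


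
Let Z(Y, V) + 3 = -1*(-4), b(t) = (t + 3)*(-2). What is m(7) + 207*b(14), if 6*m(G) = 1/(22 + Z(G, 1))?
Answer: -971243/138 ≈ -7038.0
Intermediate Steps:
b(t) = -6 - 2*t (b(t) = (3 + t)*(-2) = -6 - 2*t)
Z(Y, V) = 1 (Z(Y, V) = -3 - 1*(-4) = -3 + 4 = 1)
m(G) = 1/138 (m(G) = 1/(6*(22 + 1)) = (⅙)/23 = (⅙)*(1/23) = 1/138)
m(7) + 207*b(14) = 1/138 + 207*(-6 - 2*14) = 1/138 + 207*(-6 - 28) = 1/138 + 207*(-34) = 1/138 - 7038 = -971243/138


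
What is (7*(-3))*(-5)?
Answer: 105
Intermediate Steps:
(7*(-3))*(-5) = -21*(-5) = 105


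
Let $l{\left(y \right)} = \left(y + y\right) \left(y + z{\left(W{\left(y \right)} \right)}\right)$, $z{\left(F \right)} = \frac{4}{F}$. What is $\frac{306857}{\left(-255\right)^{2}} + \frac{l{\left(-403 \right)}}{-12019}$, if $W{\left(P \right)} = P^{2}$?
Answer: $- \frac{413268792653}{18526988025} \approx -22.306$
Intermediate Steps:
$l{\left(y \right)} = 2 y \left(y + \frac{4}{y^{2}}\right)$ ($l{\left(y \right)} = \left(y + y\right) \left(y + \frac{4}{y^{2}}\right) = 2 y \left(y + \frac{4}{y^{2}}\right)$)
$\frac{306857}{\left(-255\right)^{2}} + \frac{l{\left(-403 \right)}}{-12019} = \frac{306857}{\left(-255\right)^{2}} + \frac{2 \frac{1}{-403} \left(4 + \left(-403\right)^{3}\right)}{-12019} = \frac{306857}{65025} + 2 \left(- \frac{1}{403}\right) \left(4 - 65450827\right) \left(- \frac{1}{12019}\right) = 306857 \cdot \frac{1}{65025} + 2 \left(- \frac{1}{403}\right) \left(-65450823\right) \left(- \frac{1}{12019}\right) = \frac{306857}{65025} + \frac{130901646}{403} \left(- \frac{1}{12019}\right) = \frac{306857}{65025} - \frac{130901646}{4843657} = - \frac{413268792653}{18526988025}$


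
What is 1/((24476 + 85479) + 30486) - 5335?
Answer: -749252734/140441 ≈ -5335.0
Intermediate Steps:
1/((24476 + 85479) + 30486) - 5335 = 1/(109955 + 30486) - 5335 = 1/140441 - 5335 = -749252734/140441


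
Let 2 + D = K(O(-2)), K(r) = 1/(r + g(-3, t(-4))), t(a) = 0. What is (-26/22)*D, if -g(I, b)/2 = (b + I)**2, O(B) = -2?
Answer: 533/220 ≈ 2.4227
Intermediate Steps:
g(I, b) = -2*(I + b)**2 (g(I, b) = -2*(b + I)**2 = -2*(I + b)**2)
K(r) = 1/(-18 + r) (K(r) = 1/(r - 2*(-3 + 0)**2) = 1/(r - 2*(-3)**2) = 1/(r - 2*9) = 1/(r - 18) = 1/(-18 + r))
D = -41/20 (D = -2 + 1/(-18 - 2) = -2 + 1/(-20) = -2 - 1/20 = -41/20 ≈ -2.0500)
(-26/22)*D = -26/22*(-41/20) = -26*1/22*(-41/20) = -13/11*(-41/20) = 533/220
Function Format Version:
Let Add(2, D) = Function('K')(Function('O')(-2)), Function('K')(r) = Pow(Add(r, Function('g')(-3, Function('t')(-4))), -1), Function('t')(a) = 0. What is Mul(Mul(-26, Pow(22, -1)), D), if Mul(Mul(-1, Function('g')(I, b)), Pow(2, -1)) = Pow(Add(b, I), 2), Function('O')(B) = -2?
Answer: Rational(533, 220) ≈ 2.4227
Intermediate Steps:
Function('g')(I, b) = Mul(-2, Pow(Add(I, b), 2)) (Function('g')(I, b) = Mul(-2, Pow(Add(b, I), 2)) = Mul(-2, Pow(Add(I, b), 2)))
Function('K')(r) = Pow(Add(-18, r), -1) (Function('K')(r) = Pow(Add(r, Mul(-2, Pow(Add(-3, 0), 2))), -1) = Pow(Add(r, Mul(-2, Pow(-3, 2))), -1) = Pow(Add(r, Mul(-2, 9)), -1) = Pow(Add(r, -18), -1) = Pow(Add(-18, r), -1))
D = Rational(-41, 20) (D = Add(-2, Pow(Add(-18, -2), -1)) = Add(-2, Pow(-20, -1)) = Add(-2, Rational(-1, 20)) = Rational(-41, 20) ≈ -2.0500)
Mul(Mul(-26, Pow(22, -1)), D) = Mul(Mul(-26, Pow(22, -1)), Rational(-41, 20)) = Mul(Mul(-26, Rational(1, 22)), Rational(-41, 20)) = Mul(Rational(-13, 11), Rational(-41, 20)) = Rational(533, 220)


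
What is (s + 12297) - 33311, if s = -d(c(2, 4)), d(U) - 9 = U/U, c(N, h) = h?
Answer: -21024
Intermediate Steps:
d(U) = 10 (d(U) = 9 + U/U = 9 + 1 = 10)
s = -10 (s = -1*10 = -10)
(s + 12297) - 33311 = (-10 + 12297) - 33311 = 12287 - 33311 = -21024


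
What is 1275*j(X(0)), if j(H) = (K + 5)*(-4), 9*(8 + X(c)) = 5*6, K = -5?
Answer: 0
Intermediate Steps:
X(c) = -14/3 (X(c) = -8 + (5*6)/9 = -8 + (⅑)*30 = -8 + 10/3 = -14/3)
j(H) = 0 (j(H) = (-5 + 5)*(-4) = 0*(-4) = 0)
1275*j(X(0)) = 1275*0 = 0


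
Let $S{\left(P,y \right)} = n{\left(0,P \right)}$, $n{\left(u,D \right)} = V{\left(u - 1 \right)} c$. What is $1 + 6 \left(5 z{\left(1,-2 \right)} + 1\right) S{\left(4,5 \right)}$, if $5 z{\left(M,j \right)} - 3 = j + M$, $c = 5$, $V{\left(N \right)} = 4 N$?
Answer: $-359$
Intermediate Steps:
$n{\left(u,D \right)} = -20 + 20 u$ ($n{\left(u,D \right)} = 4 \left(u - 1\right) 5 = 4 \left(-1 + u\right) 5 = \left(-4 + 4 u\right) 5 = -20 + 20 u$)
$z{\left(M,j \right)} = \frac{3}{5} + \frac{M}{5} + \frac{j}{5}$ ($z{\left(M,j \right)} = \frac{3}{5} + \frac{j + M}{5} = \frac{3}{5} + \frac{M + j}{5} = \frac{3}{5} + \left(\frac{M}{5} + \frac{j}{5}\right) = \frac{3}{5} + \frac{M}{5} + \frac{j}{5}$)
$S{\left(P,y \right)} = -20$ ($S{\left(P,y \right)} = -20 + 20 \cdot 0 = -20 + 0 = -20$)
$1 + 6 \left(5 z{\left(1,-2 \right)} + 1\right) S{\left(4,5 \right)} = 1 + 6 \left(5 \left(\frac{3}{5} + \frac{1}{5} \cdot 1 + \frac{1}{5} \left(-2\right)\right) + 1\right) \left(-20\right) = 1 + 6 \left(5 \left(\frac{3}{5} + \frac{1}{5} - \frac{2}{5}\right) + 1\right) \left(-20\right) = 1 + 6 \left(5 \cdot \frac{2}{5} + 1\right) \left(-20\right) = 1 + 6 \left(2 + 1\right) \left(-20\right) = 1 + 6 \cdot 3 \left(-20\right) = 1 + 18 \left(-20\right) = 1 - 360 = -359$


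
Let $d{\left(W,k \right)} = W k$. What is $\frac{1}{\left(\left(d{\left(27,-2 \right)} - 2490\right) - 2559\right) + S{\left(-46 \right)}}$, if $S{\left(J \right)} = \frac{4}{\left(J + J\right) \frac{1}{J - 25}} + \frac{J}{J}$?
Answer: $- \frac{23}{117275} \approx -0.00019612$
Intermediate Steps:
$S{\left(J \right)} = 1 + \frac{2 \left(-25 + J\right)}{J}$ ($S{\left(J \right)} = \frac{4}{2 J \frac{1}{-25 + J}} + 1 = 4 \frac{-25 + J}{2 J} + 1 = \frac{2 \left(-25 + J\right)}{J} + 1 = 1 + \frac{2 \left(-25 + J\right)}{J}$)
$\frac{1}{\left(\left(d{\left(27,-2 \right)} - 2490\right) - 2559\right) + S{\left(-46 \right)}} = \frac{1}{\left(\left(27 \left(-2\right) - 2490\right) - 2559\right) + \left(3 - \frac{50}{-46}\right)} = \frac{1}{\left(\left(-54 - 2490\right) - 2559\right) + \left(3 - - \frac{25}{23}\right)} = \frac{1}{\left(-2544 - 2559\right) + \left(3 + \frac{25}{23}\right)} = \frac{1}{-5103 + \frac{94}{23}} = \frac{1}{- \frac{117275}{23}} = - \frac{23}{117275}$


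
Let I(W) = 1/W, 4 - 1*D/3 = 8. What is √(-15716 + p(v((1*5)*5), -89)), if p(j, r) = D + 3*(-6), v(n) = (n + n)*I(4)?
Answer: I*√15746 ≈ 125.48*I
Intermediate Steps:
D = -12 (D = 12 - 3*8 = 12 - 24 = -12)
v(n) = n/2 (v(n) = (n + n)/4 = (2*n)*(¼) = n/2)
p(j, r) = -30 (p(j, r) = -12 + 3*(-6) = -12 - 18 = -30)
√(-15716 + p(v((1*5)*5), -89)) = √(-15716 - 30) = √(-15746) = I*√15746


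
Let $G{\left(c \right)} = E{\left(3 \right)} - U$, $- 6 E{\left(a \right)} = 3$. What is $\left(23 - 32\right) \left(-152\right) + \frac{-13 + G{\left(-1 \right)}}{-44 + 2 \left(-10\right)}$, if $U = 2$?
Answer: $\frac{175135}{128} \approx 1368.2$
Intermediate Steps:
$E{\left(a \right)} = - \frac{1}{2}$ ($E{\left(a \right)} = \left(- \frac{1}{6}\right) 3 = - \frac{1}{2}$)
$G{\left(c \right)} = - \frac{5}{2}$ ($G{\left(c \right)} = - \frac{1}{2} - 2 = - \frac{5}{2}$)
$\left(23 - 32\right) \left(-152\right) + \frac{-13 + G{\left(-1 \right)}}{-44 + 2 \left(-10\right)} = \left(23 - 32\right) \left(-152\right) + \frac{-13 - \frac{5}{2}}{-44 + 2 \left(-10\right)} = \left(23 - 32\right) \left(-152\right) - \frac{31}{2 \left(-44 - 20\right)} = \left(-9\right) \left(-152\right) - \frac{31}{2 \left(-64\right)} = 1368 - - \frac{31}{128} = 1368 + \frac{31}{128} = \frac{175135}{128}$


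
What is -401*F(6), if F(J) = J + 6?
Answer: -4812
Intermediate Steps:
F(J) = 6 + J
-401*F(6) = -401*(6 + 6) = -401*12 = -4812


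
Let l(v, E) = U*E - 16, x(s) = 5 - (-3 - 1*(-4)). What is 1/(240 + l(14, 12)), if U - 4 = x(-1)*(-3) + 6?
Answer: 1/200 ≈ 0.0050000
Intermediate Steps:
x(s) = 4 (x(s) = 5 - (-3 + 4) = 5 - 1*1 = 5 - 1 = 4)
U = -2 (U = 4 + (4*(-3) + 6) = 4 + (-12 + 6) = 4 - 6 = -2)
l(v, E) = -16 - 2*E (l(v, E) = -2*E - 16 = -16 - 2*E)
1/(240 + l(14, 12)) = 1/(240 + (-16 - 2*12)) = 1/(240 + (-16 - 24)) = 1/(240 - 40) = 1/200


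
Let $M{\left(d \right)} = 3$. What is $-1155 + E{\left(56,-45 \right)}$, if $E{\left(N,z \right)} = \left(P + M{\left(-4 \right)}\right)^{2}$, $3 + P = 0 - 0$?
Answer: $-1155$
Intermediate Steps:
$P = -3$ ($P = -3 + \left(0 - 0\right) = -3 + \left(0 + 0\right) = -3 + 0 = -3$)
$E{\left(N,z \right)} = 0$ ($E{\left(N,z \right)} = \left(-3 + 3\right)^{2} = 0^{2} = 0$)
$-1155 + E{\left(56,-45 \right)} = -1155 + 0 = -1155$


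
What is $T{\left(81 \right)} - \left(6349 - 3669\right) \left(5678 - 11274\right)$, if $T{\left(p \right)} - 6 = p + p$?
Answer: $14997448$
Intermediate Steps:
$T{\left(p \right)} = 6 + 2 p$ ($T{\left(p \right)} = 6 + \left(p + p\right) = 6 + 2 p$)
$T{\left(81 \right)} - \left(6349 - 3669\right) \left(5678 - 11274\right) = \left(6 + 2 \cdot 81\right) - \left(6349 - 3669\right) \left(5678 - 11274\right) = \left(6 + 162\right) - 2680 \left(-5596\right) = 168 - -14997280 = 168 + 14997280 = 14997448$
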